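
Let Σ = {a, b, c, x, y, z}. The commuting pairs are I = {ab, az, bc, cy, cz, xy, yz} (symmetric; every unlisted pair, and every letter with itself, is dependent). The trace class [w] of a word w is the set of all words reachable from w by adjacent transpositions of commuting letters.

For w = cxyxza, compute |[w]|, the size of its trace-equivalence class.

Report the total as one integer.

9

0(c) covers ∅
1(x) covers 0:c
2(y) covers ∅
3(x) covers 1:x
4(z) covers 3:x
5(a) covers 2:y, 3:x
floor of heap: 0:c, 2:y
completions by unplaced set U, small U first (add the entries for U minus each lowest piece of U):
  |U|=1: {4}:1  {5}:1
  |U|=2: {2,5}:1  {4,5}:2
  |U|=3: {2,4,5}:3  {3,4,5}:2
  |U|=4: {1,3,4,5}:2  {2,3,4,5}:5
  start at 0(c): 7
  start at 2(y): 2
sum over floor = 9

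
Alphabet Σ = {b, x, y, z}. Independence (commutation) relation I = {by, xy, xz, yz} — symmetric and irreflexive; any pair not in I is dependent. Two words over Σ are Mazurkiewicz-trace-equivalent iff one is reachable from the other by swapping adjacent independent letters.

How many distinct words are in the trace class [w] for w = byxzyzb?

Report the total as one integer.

0(b) covers ∅
1(y) covers ∅
2(x) covers 0:b
3(z) covers 0:b
4(y) covers 1:y
5(z) covers 3:z
6(b) covers 2:x, 5:z
floor of heap: 0:b, 1:y
completions by unplaced set U, small U first (add the entries for U minus each lowest piece of U):
  |U|=1: {4}:1  {6}:1
  |U|=2: {1,4}:1  {2,6}:1  {4,6}:2  {5,6}:1
  |U|=3: {1,4,6}:3  {2,4,6}:3  {2,5,6}:2  {3,5,6}:1  {4,5,6}:3
  |U|=4: {1,2,4,6}:6  {1,4,5,6}:6  {2,3,5,6}:3  {2,4,5,6}:8  {3,4,5,6}:4
  |U|=5: {0,2,3,5,6}:3  {1,2,4,5,6}:20  {1,3,4,5,6}:10  {2,3,4,5,6}:15
  start at 0(b): 45
  start at 1(y): 18
sum over floor = 63

63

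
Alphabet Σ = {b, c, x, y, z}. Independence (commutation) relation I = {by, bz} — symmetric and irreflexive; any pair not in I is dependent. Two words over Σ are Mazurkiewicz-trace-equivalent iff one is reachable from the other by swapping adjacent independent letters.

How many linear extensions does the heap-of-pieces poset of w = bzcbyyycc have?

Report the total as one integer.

8

#0=b has no predecessor
#1=z has no predecessor
#2=c depends on [0:b, 1:z]
#3=b depends on [2:c]
#4=y depends on [2:c]
#5=y depends on [4:y]
#6=y depends on [5:y]
#7=c depends on [3:b, 6:y]
#8=c depends on [7:c]
sources: [0:b, 1:z]
N(rest) = Σ N(rest − s) over sources s of rest; N(one piece) = 1:
  size 1 → [8]=1
  size 2 → [7,8]=1
  size 3 → [3,7,8]=1  [6,7,8]=1
  size 4 → [3,6,7,8]=2  [5,6,7,8]=1
  size 5 → [3,5,6,7,8]=3  [4,5,6,7,8]=1
  size 6 → [3,4,5,6,7,8]=4
  size 7 → [2,3,4,5,6,7,8]=4
  first=0(b) contributes 4
  first=1(z) contributes 4
|[w]| = 8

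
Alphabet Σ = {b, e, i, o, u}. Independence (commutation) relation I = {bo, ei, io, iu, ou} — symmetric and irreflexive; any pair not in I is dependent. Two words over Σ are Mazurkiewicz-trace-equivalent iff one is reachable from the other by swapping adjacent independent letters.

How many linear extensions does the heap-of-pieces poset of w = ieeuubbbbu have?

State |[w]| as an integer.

piece 0:i — minimal
piece 1:e — minimal
piece 2:e rests on {1:e}
piece 3:u rests on {2:e}
piece 4:u rests on {3:u}
piece 5:b rests on {0:i, 4:u}
piece 6:b rests on {5:b}
piece 7:b rests on {6:b}
piece 8:b rests on {7:b}
piece 9:u rests on {8:b}
minimal pieces: {0:i, 1:e}
ways to finish when only these pieces remain (= sum over removing one remaining piece with nothing left below it):
  1 left: {9}→1
  2 left: {8,9}→1
  3 left: {7,8,9}→1
  4 left: {6,7,8,9}→1
  5 left: {5,6,7,8,9}→1
  6 left: {0,5,6,7,8,9}→1  {4,5,6,7,8,9}→1
  7 left: {0,4,5,6,7,8,9}→2  {3,4,5,6,7,8,9}→1
  8 left: {0,3,4,5,6,7,8,9}→3  {2,3,4,5,6,7,8,9}→1
  placing 0:i first → 1 extensions
  placing 1:e first → 4 extensions
total linear extensions = 5

5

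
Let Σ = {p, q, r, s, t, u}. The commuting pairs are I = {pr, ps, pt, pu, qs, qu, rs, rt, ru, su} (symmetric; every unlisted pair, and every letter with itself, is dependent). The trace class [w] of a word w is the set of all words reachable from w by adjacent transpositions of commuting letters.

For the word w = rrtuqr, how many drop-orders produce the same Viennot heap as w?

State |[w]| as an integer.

12

0(r) covers ∅
1(r) covers 0:r
2(t) covers ∅
3(u) covers 2:t
4(q) covers 1:r, 2:t
5(r) covers 4:q
floor of heap: 0:r, 2:t
completions by unplaced set U, small U first (add the entries for U minus each lowest piece of U):
  |U|=1: {3}:1  {5}:1
  |U|=2: {3,5}:2  {4,5}:1
  |U|=3: {1,4,5}:1  {3,4,5}:3
  |U|=4: {0,1,4,5}:1  {1,3,4,5}:4  {2,3,4,5}:3
  start at 0(r): 7
  start at 2(t): 5
sum over floor = 12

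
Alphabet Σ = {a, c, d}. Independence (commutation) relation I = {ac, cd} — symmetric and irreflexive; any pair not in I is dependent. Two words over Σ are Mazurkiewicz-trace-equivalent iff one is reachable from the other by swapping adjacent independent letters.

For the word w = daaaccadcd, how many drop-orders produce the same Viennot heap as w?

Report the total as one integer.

120

#0=d has no predecessor
#1=a depends on [0:d]
#2=a depends on [1:a]
#3=a depends on [2:a]
#4=c has no predecessor
#5=c depends on [4:c]
#6=a depends on [3:a]
#7=d depends on [6:a]
#8=c depends on [5:c]
#9=d depends on [7:d]
sources: [0:d, 4:c]
N(rest) = Σ N(rest − s) over sources s of rest; N(one piece) = 1:
  size 1 → [8]=1  [9]=1
  size 2 → [5,8]=1  [7,9]=1  [8,9]=2
  size 3 → [4,5,8]=1  [5,8,9]=3  [6,7,9]=1  [7,8,9]=3
  size 4 → [3,6,7,9]=1  [4,5,8,9]=4  [5,7,8,9]=6  [6,7,8,9]=4
  size 5 → [2,3,6,7,9]=1  [3,6,7,8,9]=5  [4,5,7,8,9]=10  [5,6,7,8,9]=10
  size 6 → [1,2,3,6,7,9]=1  [2,3,6,7,8,9]=6  [3,5,6,7,8,9]=15  [4,5,6,7,8,9]=20
  size 7 → [0,1,2,3,6,7,9]=1  [1,2,3,6,7,8,9]=7  [2,3,5,6,7,8,9]=21  [3,4,5,6,7,8,9]=35
  size 8 → [0,1,2,3,6,7,8,9]=8  [1,2,3,5,6,7,8,9]=28  [2,3,4,5,6,7,8,9]=56
  first=0(d) contributes 84
  first=4(c) contributes 36
|[w]| = 120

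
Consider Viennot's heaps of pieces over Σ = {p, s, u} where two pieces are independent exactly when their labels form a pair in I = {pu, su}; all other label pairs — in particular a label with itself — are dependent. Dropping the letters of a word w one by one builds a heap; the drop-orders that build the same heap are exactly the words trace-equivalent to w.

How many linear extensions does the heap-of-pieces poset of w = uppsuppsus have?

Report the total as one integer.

piece 0:u — minimal
piece 1:p — minimal
piece 2:p rests on {1:p}
piece 3:s rests on {2:p}
piece 4:u rests on {0:u}
piece 5:p rests on {3:s}
piece 6:p rests on {5:p}
piece 7:s rests on {6:p}
piece 8:u rests on {4:u}
piece 9:s rests on {7:s}
minimal pieces: {0:u, 1:p}
ways to finish when only these pieces remain (= sum over removing one remaining piece with nothing left below it):
  1 left: {8}→1  {9}→1
  2 left: {4,8}→1  {7,9}→1  {8,9}→2
  3 left: {0,4,8}→1  {4,8,9}→3  {6,7,9}→1  {7,8,9}→3
  4 left: {0,4,8,9}→4  {4,7,8,9}→6  {5,6,7,9}→1  {6,7,8,9}→4
  5 left: {0,4,7,8,9}→10  {3,5,6,7,9}→1  {4,6,7,8,9}→10  {5,6,7,8,9}→5
  6 left: {0,4,6,7,8,9}→20  {2,3,5,6,7,9}→1  {3,5,6,7,8,9}→6  {4,5,6,7,8,9}→15
  7 left: {0,4,5,6,7,8,9}→35  {1,2,3,5,6,7,9}→1  {2,3,5,6,7,8,9}→7  {3,4,5,6,7,8,9}→21
  8 left: {0,3,4,5,6,7,8,9}→56  {1,2,3,5,6,7,8,9}→8  {2,3,4,5,6,7,8,9}→28
  placing 0:u first → 36 extensions
  placing 1:p first → 84 extensions
total linear extensions = 120

120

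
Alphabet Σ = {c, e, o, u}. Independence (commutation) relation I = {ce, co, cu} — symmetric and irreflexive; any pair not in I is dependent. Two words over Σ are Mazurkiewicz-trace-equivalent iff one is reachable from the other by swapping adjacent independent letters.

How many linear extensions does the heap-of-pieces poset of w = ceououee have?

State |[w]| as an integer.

8

drop 0:c onto floor
drop 1:e onto floor
drop 2:o onto {1:e}
drop 3:u onto {2:o}
drop 4:o onto {3:u}
drop 5:u onto {4:o}
drop 6:e onto {5:u}
drop 7:e onto {6:e}
ground layer = {0:c, 1:e}
drop-orders for the pieces not yet dropped (sum over which currently-grounded one goes next):
  1 to go: {0} 1  {7} 1
  2 to go: {0,7} 2  {6,7} 1
  3 to go: {0,6,7} 3  {5,6,7} 1
  4 to go: {0,5,6,7} 4  {4,5,6,7} 1
  5 to go: {0,4,5,6,7} 5  {3,4,5,6,7} 1
  6 to go: {0,3,4,5,6,7} 6  {2,3,4,5,6,7} 1
  if 0:c drops first: 1 orders
  if 1:e drops first: 7 orders
heap linearizations: 8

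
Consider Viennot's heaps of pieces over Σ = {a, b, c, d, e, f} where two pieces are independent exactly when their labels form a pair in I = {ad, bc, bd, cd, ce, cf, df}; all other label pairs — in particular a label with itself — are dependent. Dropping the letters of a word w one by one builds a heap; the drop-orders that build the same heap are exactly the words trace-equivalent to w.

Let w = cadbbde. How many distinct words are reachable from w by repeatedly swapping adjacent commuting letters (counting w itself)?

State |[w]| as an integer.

#0=c has no predecessor
#1=a depends on [0:c]
#2=d has no predecessor
#3=b depends on [1:a]
#4=b depends on [3:b]
#5=d depends on [2:d]
#6=e depends on [4:b, 5:d]
sources: [0:c, 2:d]
N(rest) = Σ N(rest − s) over sources s of rest; N(one piece) = 1:
  size 1 → [6]=1
  size 2 → [4,6]=1  [5,6]=1
  size 3 → [2,5,6]=1  [3,4,6]=1  [4,5,6]=2
  size 4 → [1,3,4,6]=1  [2,4,5,6]=3  [3,4,5,6]=3
  size 5 → [0,1,3,4,6]=1  [1,3,4,5,6]=4  [2,3,4,5,6]=6
  first=0(c) contributes 10
  first=2(d) contributes 5
|[w]| = 15

15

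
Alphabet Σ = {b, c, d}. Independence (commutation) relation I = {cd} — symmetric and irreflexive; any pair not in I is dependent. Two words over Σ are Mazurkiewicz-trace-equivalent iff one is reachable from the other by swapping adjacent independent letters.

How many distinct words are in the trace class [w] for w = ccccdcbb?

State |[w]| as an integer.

#0=c has no predecessor
#1=c depends on [0:c]
#2=c depends on [1:c]
#3=c depends on [2:c]
#4=d has no predecessor
#5=c depends on [3:c]
#6=b depends on [4:d, 5:c]
#7=b depends on [6:b]
sources: [0:c, 4:d]
N(rest) = Σ N(rest − s) over sources s of rest; N(one piece) = 1:
  size 1 → [7]=1
  size 2 → [6,7]=1
  size 3 → [4,6,7]=1  [5,6,7]=1
  size 4 → [3,5,6,7]=1  [4,5,6,7]=2
  size 5 → [2,3,5,6,7]=1  [3,4,5,6,7]=3
  size 6 → [1,2,3,5,6,7]=1  [2,3,4,5,6,7]=4
  first=0(c) contributes 5
  first=4(d) contributes 1
|[w]| = 6

6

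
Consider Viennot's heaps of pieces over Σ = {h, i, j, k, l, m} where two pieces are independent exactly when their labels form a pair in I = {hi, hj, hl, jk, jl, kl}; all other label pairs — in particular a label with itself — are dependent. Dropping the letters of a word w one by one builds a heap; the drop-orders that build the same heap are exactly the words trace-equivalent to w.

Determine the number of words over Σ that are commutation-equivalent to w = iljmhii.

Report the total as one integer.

6

0(i) covers ∅
1(l) covers 0:i
2(j) covers 0:i
3(m) covers 1:l, 2:j
4(h) covers 3:m
5(i) covers 3:m
6(i) covers 5:i
floor of heap: 0:i
completions by unplaced set U, small U first (add the entries for U minus each lowest piece of U):
  |U|=1: {4}:1  {6}:1
  |U|=2: {4,6}:2  {5,6}:1
  |U|=3: {4,5,6}:3
  |U|=4: {3,4,5,6}:3
  |U|=5: {1,3,4,5,6}:3  {2,3,4,5,6}:3
  start at 0(i): 6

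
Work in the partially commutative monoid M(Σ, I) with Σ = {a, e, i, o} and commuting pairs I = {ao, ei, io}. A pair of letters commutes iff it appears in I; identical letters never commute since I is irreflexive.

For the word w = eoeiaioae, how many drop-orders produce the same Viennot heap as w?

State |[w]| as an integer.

17

drop 0:e onto floor
drop 1:o onto {0:e}
drop 2:e onto {1:o}
drop 3:i onto floor
drop 4:a onto {2:e, 3:i}
drop 5:i onto {4:a}
drop 6:o onto {2:e}
drop 7:a onto {5:i}
drop 8:e onto {6:o, 7:a}
ground layer = {0:e, 3:i}
drop-orders for the pieces not yet dropped (sum over which currently-grounded one goes next):
  1 to go: {8} 1
  2 to go: {6,8} 1  {7,8} 1
  3 to go: {5,7,8} 1  {6,7,8} 2
  4 to go: {4,5,7,8} 1  {5,6,7,8} 3
  5 to go: {3,4,5,7,8} 1  {4,5,6,7,8} 4
  6 to go: {2,4,5,6,7,8} 4  {3,4,5,6,7,8} 5
  7 to go: {1,2,4,5,6,7,8} 4  {2,3,4,5,6,7,8} 9
  if 0:e drops first: 13 orders
  if 3:i drops first: 4 orders
heap linearizations: 17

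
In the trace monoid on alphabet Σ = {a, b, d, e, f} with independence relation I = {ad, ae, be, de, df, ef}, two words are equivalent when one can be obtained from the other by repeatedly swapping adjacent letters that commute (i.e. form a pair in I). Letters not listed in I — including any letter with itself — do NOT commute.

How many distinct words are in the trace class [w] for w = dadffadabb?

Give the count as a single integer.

56

#0=d has no predecessor
#1=a has no predecessor
#2=d depends on [0:d]
#3=f depends on [1:a]
#4=f depends on [3:f]
#5=a depends on [4:f]
#6=d depends on [2:d]
#7=a depends on [5:a]
#8=b depends on [6:d, 7:a]
#9=b depends on [8:b]
sources: [0:d, 1:a]
N(rest) = Σ N(rest − s) over sources s of rest; N(one piece) = 1:
  size 1 → [9]=1
  size 2 → [8,9]=1
  size 3 → [6,8,9]=1  [7,8,9]=1
  size 4 → [2,6,8,9]=1  [5,7,8,9]=1  [6,7,8,9]=2
  size 5 → [0,2,6,8,9]=1  [2,6,7,8,9]=3  [4,5,7,8,9]=1  [5,6,7,8,9]=3
  size 6 → [0,2,6,7,8,9]=4  [2,5,6,7,8,9]=6  [3,4,5,7,8,9]=1  [4,5,6,7,8,9]=4
  size 7 → [0,2,5,6,7,8,9]=10  [1,3,4,5,7,8,9]=1  [2,4,5,6,7,8,9]=10  [3,4,5,6,7,8,9]=5
  size 8 → [0,2,4,5,6,7,8,9]=20  [1,3,4,5,6,7,8,9]=6  [2,3,4,5,6,7,8,9]=15
  first=0(d) contributes 21
  first=1(a) contributes 35
|[w]| = 56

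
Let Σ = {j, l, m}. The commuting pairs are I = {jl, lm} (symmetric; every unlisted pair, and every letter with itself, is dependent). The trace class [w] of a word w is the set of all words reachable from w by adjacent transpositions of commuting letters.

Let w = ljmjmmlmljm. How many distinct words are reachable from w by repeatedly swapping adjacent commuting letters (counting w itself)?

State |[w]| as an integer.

165

drop 0:l onto floor
drop 1:j onto floor
drop 2:m onto {1:j}
drop 3:j onto {2:m}
drop 4:m onto {3:j}
drop 5:m onto {4:m}
drop 6:l onto {0:l}
drop 7:m onto {5:m}
drop 8:l onto {6:l}
drop 9:j onto {7:m}
drop 10:m onto {9:j}
ground layer = {0:l, 1:j}
drop-orders for the pieces not yet dropped (sum over which currently-grounded one goes next):
  1 to go: {8} 1  {10} 1
  2 to go: {6,8} 1  {8,10} 2  {9,10} 1
  3 to go: {0,6,8} 1  {6,8,10} 3  {7,9,10} 1  {8,9,10} 3
  4 to go: {0,6,8,10} 4  {5,7,9,10} 1  {6,8,9,10} 6  {7,8,9,10} 4
  5 to go: {0,6,8,9,10} 10  {4,5,7,9,10} 1  {5,7,8,9,10} 5  {6,7,8,9,10} 10
  6 to go: {0,6,7,8,9,10} 20  {3,4,5,7,9,10} 1  {4,5,7,8,9,10} 6  {5,6,7,8,9,10} 15
  7 to go: {0,5,6,7,8,9,10} 35  {2,3,4,5,7,9,10} 1  {3,4,5,7,8,9,10} 7  {4,5,6,7,8,9,10} 21
  8 to go: {0,4,5,6,7,8,9,10} 56  {1,2,3,4,5,7,9,10} 1  {2,3,4,5,7,8,9,10} 8  {3,4,5,6,7,8,9,10} 28
  9 to go: {0,3,4,5,6,7,8,9,10} 84  {1,2,3,4,5,7,8,9,10} 9  {2,3,4,5,6,7,8,9,10} 36
  if 0:l drops first: 45 orders
  if 1:j drops first: 120 orders
heap linearizations: 165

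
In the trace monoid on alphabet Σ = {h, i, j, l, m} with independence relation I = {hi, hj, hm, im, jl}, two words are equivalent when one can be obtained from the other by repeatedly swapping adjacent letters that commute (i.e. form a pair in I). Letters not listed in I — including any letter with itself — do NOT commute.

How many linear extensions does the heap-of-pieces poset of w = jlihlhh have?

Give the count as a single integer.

5

drop 0:j onto floor
drop 1:l onto floor
drop 2:i onto {0:j, 1:l}
drop 3:h onto {1:l}
drop 4:l onto {2:i, 3:h}
drop 5:h onto {4:l}
drop 6:h onto {5:h}
ground layer = {0:j, 1:l}
drop-orders for the pieces not yet dropped (sum over which currently-grounded one goes next):
  1 to go: {6} 1
  2 to go: {5,6} 1
  3 to go: {4,5,6} 1
  4 to go: {2,4,5,6} 1  {3,4,5,6} 1
  5 to go: {0,2,4,5,6} 1  {2,3,4,5,6} 2
  if 0:j drops first: 2 orders
  if 1:l drops first: 3 orders
heap linearizations: 5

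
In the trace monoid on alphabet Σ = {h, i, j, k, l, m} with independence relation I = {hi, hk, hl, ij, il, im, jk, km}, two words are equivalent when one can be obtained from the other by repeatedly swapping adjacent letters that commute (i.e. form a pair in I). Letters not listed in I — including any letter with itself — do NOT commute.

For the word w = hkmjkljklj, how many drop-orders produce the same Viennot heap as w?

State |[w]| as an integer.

drop 0:h onto floor
drop 1:k onto floor
drop 2:m onto {0:h}
drop 3:j onto {2:m}
drop 4:k onto {1:k}
drop 5:l onto {3:j, 4:k}
drop 6:j onto {5:l}
drop 7:k onto {5:l}
drop 8:l onto {6:j, 7:k}
drop 9:j onto {8:l}
ground layer = {0:h, 1:k}
drop-orders for the pieces not yet dropped (sum over which currently-grounded one goes next):
  1 to go: {9} 1
  2 to go: {8,9} 1
  3 to go: {6,8,9} 1  {7,8,9} 1
  4 to go: {6,7,8,9} 2
  5 to go: {5,6,7,8,9} 2
  6 to go: {3,5,6,7,8,9} 2  {4,5,6,7,8,9} 2
  7 to go: {1,4,5,6,7,8,9} 2  {2,3,5,6,7,8,9} 2  {3,4,5,6,7,8,9} 4
  8 to go: {0,2,3,5,6,7,8,9} 2  {1,3,4,5,6,7,8,9} 6  {2,3,4,5,6,7,8,9} 6
  if 0:h drops first: 12 orders
  if 1:k drops first: 8 orders
heap linearizations: 20

20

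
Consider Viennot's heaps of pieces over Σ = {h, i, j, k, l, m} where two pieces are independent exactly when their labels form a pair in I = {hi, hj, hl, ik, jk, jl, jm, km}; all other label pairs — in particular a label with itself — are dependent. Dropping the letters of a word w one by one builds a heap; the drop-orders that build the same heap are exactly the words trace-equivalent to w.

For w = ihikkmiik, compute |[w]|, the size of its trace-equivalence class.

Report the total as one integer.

0(i) covers ∅
1(h) covers ∅
2(i) covers 0:i
3(k) covers 1:h
4(k) covers 3:k
5(m) covers 1:h, 2:i
6(i) covers 5:m
7(i) covers 6:i
8(k) covers 4:k
floor of heap: 0:i, 1:h
completions by unplaced set U, small U first (add the entries for U minus each lowest piece of U):
  |U|=1: {7}:1  {8}:1
  |U|=2: {4,8}:1  {6,7}:1  {7,8}:2
  |U|=3: {3,4,8}:1  {4,7,8}:3  {5,6,7}:1  {6,7,8}:3
  |U|=4: {2,5,6,7}:1  {3,4,7,8}:4  {4,6,7,8}:6  {5,6,7,8}:4
  |U|=5: {0,2,5,6,7}:1  {2,5,6,7,8}:5  {3,4,6,7,8}:10  {4,5,6,7,8}:10
  |U|=6: {0,2,5,6,7,8}:6  {2,4,5,6,7,8}:15  {3,4,5,6,7,8}:20
  |U|=7: {0,2,4,5,6,7,8}:21  {1,3,4,5,6,7,8}:20  {2,3,4,5,6,7,8}:35
  start at 0(i): 55
  start at 1(h): 56
sum over floor = 111

111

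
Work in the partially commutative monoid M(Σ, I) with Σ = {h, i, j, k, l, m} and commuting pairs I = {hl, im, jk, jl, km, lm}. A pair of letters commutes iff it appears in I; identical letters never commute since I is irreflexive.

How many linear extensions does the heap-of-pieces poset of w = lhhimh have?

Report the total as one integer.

piece 0:l — minimal
piece 1:h — minimal
piece 2:h rests on {1:h}
piece 3:i rests on {0:l, 2:h}
piece 4:m rests on {2:h}
piece 5:h rests on {3:i, 4:m}
minimal pieces: {0:l, 1:h}
ways to finish when only these pieces remain (= sum over removing one remaining piece with nothing left below it):
  1 left: {5}→1
  2 left: {3,5}→1  {4,5}→1
  3 left: {0,3,5}→1  {3,4,5}→2
  4 left: {0,3,4,5}→3  {2,3,4,5}→2
  placing 0:l first → 2 extensions
  placing 1:h first → 5 extensions
total linear extensions = 7

7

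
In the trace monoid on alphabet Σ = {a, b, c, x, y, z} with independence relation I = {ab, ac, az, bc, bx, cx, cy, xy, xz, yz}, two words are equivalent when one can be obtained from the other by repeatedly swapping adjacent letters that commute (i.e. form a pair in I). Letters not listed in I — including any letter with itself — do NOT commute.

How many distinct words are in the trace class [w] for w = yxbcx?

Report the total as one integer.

30

drop 0:y onto floor
drop 1:x onto floor
drop 2:b onto {0:y}
drop 3:c onto floor
drop 4:x onto {1:x}
ground layer = {0:y, 1:x, 3:c}
drop-orders for the pieces not yet dropped (sum over which currently-grounded one goes next):
  1 to go: {2} 1  {3} 1  {4} 1
  2 to go: {0,2} 1  {1,4} 1  {2,3} 2  {2,4} 2  {3,4} 2
  3 to go: {0,2,3} 3  {0,2,4} 3  {1,2,4} 3  {1,3,4} 3  {2,3,4} 6
  if 0:y drops first: 12 orders
  if 1:x drops first: 12 orders
  if 3:c drops first: 6 orders
heap linearizations: 30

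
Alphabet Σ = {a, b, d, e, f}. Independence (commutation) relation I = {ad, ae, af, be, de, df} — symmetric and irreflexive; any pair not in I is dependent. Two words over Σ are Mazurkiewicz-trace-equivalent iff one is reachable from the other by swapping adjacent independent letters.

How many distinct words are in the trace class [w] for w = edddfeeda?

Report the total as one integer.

630

piece 0:e — minimal
piece 1:d — minimal
piece 2:d rests on {1:d}
piece 3:d rests on {2:d}
piece 4:f rests on {0:e}
piece 5:e rests on {4:f}
piece 6:e rests on {5:e}
piece 7:d rests on {3:d}
piece 8:a — minimal
minimal pieces: {0:e, 1:d, 8:a}
ways to finish when only these pieces remain (= sum over removing one remaining piece with nothing left below it):
  1 left: {6}→1  {7}→1  {8}→1
  2 left: {3,7}→1  {5,6}→1  {6,7}→2  {6,8}→2  {7,8}→2
  3 left: {2,3,7}→1  {3,6,7}→3  {3,7,8}→3  {4,5,6}→1  {5,6,7}→3  {5,6,8}→3  {6,7,8}→6
  4 left: {0,4,5,6}→1  {1,2,3,7}→1  {2,3,6,7}→4  {2,3,7,8}→4  {3,5,6,7}→6  {3,6,7,8}→12  {4,5,6,7}→4  {4,5,6,8}→4  {5,6,7,8}→12
  5 left: {0,4,5,6,7}→5  {0,4,5,6,8}→5  {1,2,3,6,7}→5  {1,2,3,7,8}→5  {2,3,5,6,7}→10  {2,3,6,7,8}→20  {3,4,5,6,7}→10  {3,5,6,7,8}→30  {4,5,6,7,8}→20
  6 left: {0,3,4,5,6,7}→15  {0,4,5,6,7,8}→30  {1,2,3,5,6,7}→15  {1,2,3,6,7,8}→30  {2,3,4,5,6,7}→20  {2,3,5,6,7,8}→60  {3,4,5,6,7,8}→60
  7 left: {0,2,3,4,5,6,7}→35  {0,3,4,5,6,7,8}→105  {1,2,3,4,5,6,7}→35  {1,2,3,5,6,7,8}→105  {2,3,4,5,6,7,8}→140
  placing 0:e first → 280 extensions
  placing 1:d first → 280 extensions
  placing 8:a first → 70 extensions
total linear extensions = 630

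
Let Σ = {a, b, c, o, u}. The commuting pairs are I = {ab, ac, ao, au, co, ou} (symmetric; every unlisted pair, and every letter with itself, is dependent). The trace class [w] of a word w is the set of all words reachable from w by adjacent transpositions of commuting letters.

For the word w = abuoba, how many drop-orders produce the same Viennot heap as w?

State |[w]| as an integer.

30

drop 0:a onto floor
drop 1:b onto floor
drop 2:u onto {1:b}
drop 3:o onto {1:b}
drop 4:b onto {2:u, 3:o}
drop 5:a onto {0:a}
ground layer = {0:a, 1:b}
drop-orders for the pieces not yet dropped (sum over which currently-grounded one goes next):
  1 to go: {4} 1  {5} 1
  2 to go: {0,5} 1  {2,4} 1  {3,4} 1  {4,5} 2
  3 to go: {0,4,5} 3  {2,3,4} 2  {2,4,5} 3  {3,4,5} 3
  4 to go: {0,2,4,5} 6  {0,3,4,5} 6  {1,2,3,4} 2  {2,3,4,5} 8
  if 0:a drops first: 10 orders
  if 1:b drops first: 20 orders
heap linearizations: 30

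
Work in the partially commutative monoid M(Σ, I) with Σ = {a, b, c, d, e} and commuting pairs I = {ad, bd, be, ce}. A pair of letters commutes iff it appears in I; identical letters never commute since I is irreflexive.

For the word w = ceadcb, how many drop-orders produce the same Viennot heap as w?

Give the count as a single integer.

4

drop 0:c onto floor
drop 1:e onto floor
drop 2:a onto {0:c, 1:e}
drop 3:d onto {0:c, 1:e}
drop 4:c onto {2:a, 3:d}
drop 5:b onto {4:c}
ground layer = {0:c, 1:e}
drop-orders for the pieces not yet dropped (sum over which currently-grounded one goes next):
  1 to go: {5} 1
  2 to go: {4,5} 1
  3 to go: {2,4,5} 1  {3,4,5} 1
  4 to go: {2,3,4,5} 2
  if 0:c drops first: 2 orders
  if 1:e drops first: 2 orders
heap linearizations: 4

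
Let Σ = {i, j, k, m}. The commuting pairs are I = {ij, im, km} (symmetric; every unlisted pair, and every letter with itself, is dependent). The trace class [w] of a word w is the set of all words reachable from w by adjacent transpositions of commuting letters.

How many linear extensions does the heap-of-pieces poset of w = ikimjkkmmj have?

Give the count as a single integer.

54

piece 0:i — minimal
piece 1:k rests on {0:i}
piece 2:i rests on {1:k}
piece 3:m — minimal
piece 4:j rests on {1:k, 3:m}
piece 5:k rests on {2:i, 4:j}
piece 6:k rests on {5:k}
piece 7:m rests on {4:j}
piece 8:m rests on {7:m}
piece 9:j rests on {6:k, 8:m}
minimal pieces: {0:i, 3:m}
ways to finish when only these pieces remain (= sum over removing one remaining piece with nothing left below it):
  1 left: {9}→1
  2 left: {6,9}→1  {8,9}→1
  3 left: {5,6,9}→1  {6,8,9}→2  {7,8,9}→1
  4 left: {2,5,6,9}→1  {5,6,8,9}→3  {6,7,8,9}→3
  5 left: {2,5,6,8,9}→4  {5,6,7,8,9}→6
  6 left: {2,5,6,7,8,9}→10  {4,5,6,7,8,9}→6
  7 left: {2,4,5,6,7,8,9}→16  {3,4,5,6,7,8,9}→6
  8 left: {1,2,4,5,6,7,8,9}→16  {2,3,4,5,6,7,8,9}→22
  placing 0:i first → 38 extensions
  placing 3:m first → 16 extensions
total linear extensions = 54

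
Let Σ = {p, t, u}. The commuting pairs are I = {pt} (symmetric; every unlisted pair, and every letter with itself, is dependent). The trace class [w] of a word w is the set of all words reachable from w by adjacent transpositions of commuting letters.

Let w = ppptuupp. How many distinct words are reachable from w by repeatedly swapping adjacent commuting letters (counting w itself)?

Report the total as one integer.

drop 0:p onto floor
drop 1:p onto {0:p}
drop 2:p onto {1:p}
drop 3:t onto floor
drop 4:u onto {2:p, 3:t}
drop 5:u onto {4:u}
drop 6:p onto {5:u}
drop 7:p onto {6:p}
ground layer = {0:p, 3:t}
drop-orders for the pieces not yet dropped (sum over which currently-grounded one goes next):
  1 to go: {7} 1
  2 to go: {6,7} 1
  3 to go: {5,6,7} 1
  4 to go: {4,5,6,7} 1
  5 to go: {2,4,5,6,7} 1  {3,4,5,6,7} 1
  6 to go: {1,2,4,5,6,7} 1  {2,3,4,5,6,7} 2
  if 0:p drops first: 3 orders
  if 3:t drops first: 1 orders
heap linearizations: 4

4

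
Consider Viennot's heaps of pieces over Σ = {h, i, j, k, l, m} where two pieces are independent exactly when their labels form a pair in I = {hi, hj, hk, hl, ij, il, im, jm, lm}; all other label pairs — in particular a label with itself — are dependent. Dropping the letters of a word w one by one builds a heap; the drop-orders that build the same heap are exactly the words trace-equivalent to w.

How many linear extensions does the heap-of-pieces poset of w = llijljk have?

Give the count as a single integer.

6

0(l) covers ∅
1(l) covers 0:l
2(i) covers ∅
3(j) covers 1:l
4(l) covers 3:j
5(j) covers 4:l
6(k) covers 2:i, 5:j
floor of heap: 0:l, 2:i
completions by unplaced set U, small U first (add the entries for U minus each lowest piece of U):
  |U|=1: {6}:1
  |U|=2: {2,6}:1  {5,6}:1
  |U|=3: {2,5,6}:2  {4,5,6}:1
  |U|=4: {2,4,5,6}:3  {3,4,5,6}:1
  |U|=5: {1,3,4,5,6}:1  {2,3,4,5,6}:4
  start at 0(l): 5
  start at 2(i): 1
sum over floor = 6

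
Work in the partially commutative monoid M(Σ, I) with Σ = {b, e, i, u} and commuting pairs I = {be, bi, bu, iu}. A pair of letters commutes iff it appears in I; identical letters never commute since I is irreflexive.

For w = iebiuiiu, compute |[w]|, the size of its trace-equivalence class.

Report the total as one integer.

0(i) covers ∅
1(e) covers 0:i
2(b) covers ∅
3(i) covers 1:e
4(u) covers 1:e
5(i) covers 3:i
6(i) covers 5:i
7(u) covers 4:u
floor of heap: 0:i, 2:b
completions by unplaced set U, small U first (add the entries for U minus each lowest piece of U):
  |U|=1: {2}:1  {6}:1  {7}:1
  |U|=2: {2,6}:2  {2,7}:2  {4,7}:1  {5,6}:1  {6,7}:2
  |U|=3: {2,4,7}:3  {2,5,6}:3  {2,6,7}:6  {3,5,6}:1  {4,6,7}:3  {5,6,7}:3
  |U|=4: {2,3,5,6}:4  {2,4,6,7}:12  {2,5,6,7}:12  {3,5,6,7}:4  {4,5,6,7}:6
  |U|=5: {2,3,5,6,7}:20  {2,4,5,6,7}:30  {3,4,5,6,7}:10
  |U|=6: {1,3,4,5,6,7}:10  {2,3,4,5,6,7}:60
  start at 0(i): 70
  start at 2(b): 10
sum over floor = 80

80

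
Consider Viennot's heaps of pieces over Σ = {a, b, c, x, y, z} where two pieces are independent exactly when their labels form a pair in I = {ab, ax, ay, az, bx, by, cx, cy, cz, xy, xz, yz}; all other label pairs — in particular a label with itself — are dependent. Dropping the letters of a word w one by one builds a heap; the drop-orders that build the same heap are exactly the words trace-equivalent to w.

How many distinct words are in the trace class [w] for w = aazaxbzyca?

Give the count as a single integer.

piece 0:a — minimal
piece 1:a rests on {0:a}
piece 2:z — minimal
piece 3:a rests on {1:a}
piece 4:x — minimal
piece 5:b rests on {2:z}
piece 6:z rests on {5:b}
piece 7:y — minimal
piece 8:c rests on {3:a, 5:b}
piece 9:a rests on {8:c}
minimal pieces: {0:a, 2:z, 4:x, 7:y}
ways to finish when only these pieces remain (= sum over removing one remaining piece with nothing left below it):
  1 left: {4}→1  {6}→1  {7}→1  {9}→1
  2 left: {4,6}→2  {4,7}→2  {4,9}→2  {6,7}→2  {6,9}→2  {7,9}→2  {8,9}→1
  3 left: {3,8,9}→1  {4,6,7}→6  {4,6,9}→6  {4,7,9}→6  {4,8,9}→3  {6,7,9}→6  {6,8,9}→3  {7,8,9}→3
  4 left: {1,3,8,9}→1  {3,4,8,9}→4  {3,6,8,9}→4  {3,7,8,9}→4  {4,6,7,9}→24  {4,6,8,9}→12  {4,7,8,9}→12  {5,6,8,9}→3  {6,7,8,9}→12
  5 left: {0,1,3,8,9}→1  {1,3,4,8,9}→5  {1,3,6,8,9}→5  {1,3,7,8,9}→5  {2,5,6,8,9}→3  {3,4,6,8,9}→20  {3,4,7,8,9}→20  {3,5,6,8,9}→7  {3,6,7,8,9}→20  {4,5,6,8,9}→15  {4,6,7,8,9}→60  {5,6,7,8,9}→15
  6 left: {0,1,3,4,8,9}→6  {0,1,3,6,8,9}→6  {0,1,3,7,8,9}→6  {1,3,4,6,8,9}→30  {1,3,4,7,8,9}→30  {1,3,5,6,8,9}→12  {1,3,6,7,8,9}→30  {2,3,5,6,8,9}→10  {2,4,5,6,8,9}→18  {2,5,6,7,8,9}→18  {3,4,5,6,8,9}→42  {3,4,6,7,8,9}→120  {3,5,6,7,8,9}→42  {4,5,6,7,8,9}→90
  7 left: {0,1,3,4,6,8,9}→42  {0,1,3,4,7,8,9}→42  {0,1,3,5,6,8,9}→18  {0,1,3,6,7,8,9}→42  {1,2,3,5,6,8,9}→22  {1,3,4,5,6,8,9}→84  {1,3,4,6,7,8,9}→210  {1,3,5,6,7,8,9}→84  {2,3,4,5,6,8,9}→70  {2,3,5,6,7,8,9}→70  {2,4,5,6,7,8,9}→126  {3,4,5,6,7,8,9}→294
  8 left: {0,1,2,3,5,6,8,9}→40  {0,1,3,4,5,6,8,9}→144  {0,1,3,4,6,7,8,9}→336  {0,1,3,5,6,7,8,9}→144  {1,2,3,4,5,6,8,9}→176  {1,2,3,5,6,7,8,9}→176  {1,3,4,5,6,7,8,9}→672  {2,3,4,5,6,7,8,9}→560
  placing 0:a first → 1584 extensions
  placing 2:z first → 1296 extensions
  placing 4:x first → 360 extensions
  placing 7:y first → 360 extensions
total linear extensions = 3600

3600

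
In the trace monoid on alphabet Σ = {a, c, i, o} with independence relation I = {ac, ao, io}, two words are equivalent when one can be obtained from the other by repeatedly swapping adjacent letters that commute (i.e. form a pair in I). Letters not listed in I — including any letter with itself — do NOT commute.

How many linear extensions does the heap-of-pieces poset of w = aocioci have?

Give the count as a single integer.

7

drop 0:a onto floor
drop 1:o onto floor
drop 2:c onto {1:o}
drop 3:i onto {0:a, 2:c}
drop 4:o onto {2:c}
drop 5:c onto {3:i, 4:o}
drop 6:i onto {5:c}
ground layer = {0:a, 1:o}
drop-orders for the pieces not yet dropped (sum over which currently-grounded one goes next):
  1 to go: {6} 1
  2 to go: {5,6} 1
  3 to go: {3,5,6} 1  {4,5,6} 1
  4 to go: {0,3,5,6} 1  {3,4,5,6} 2
  5 to go: {0,3,4,5,6} 3  {2,3,4,5,6} 2
  if 0:a drops first: 2 orders
  if 1:o drops first: 5 orders
heap linearizations: 7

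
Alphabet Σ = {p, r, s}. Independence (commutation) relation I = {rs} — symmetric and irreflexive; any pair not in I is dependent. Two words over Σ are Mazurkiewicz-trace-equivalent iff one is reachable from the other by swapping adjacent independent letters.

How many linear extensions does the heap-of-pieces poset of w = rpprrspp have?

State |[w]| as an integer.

piece 0:r — minimal
piece 1:p rests on {0:r}
piece 2:p rests on {1:p}
piece 3:r rests on {2:p}
piece 4:r rests on {3:r}
piece 5:s rests on {2:p}
piece 6:p rests on {4:r, 5:s}
piece 7:p rests on {6:p}
minimal pieces: {0:r}
ways to finish when only these pieces remain (= sum over removing one remaining piece with nothing left below it):
  1 left: {7}→1
  2 left: {6,7}→1
  3 left: {4,6,7}→1  {5,6,7}→1
  4 left: {3,4,6,7}→1  {4,5,6,7}→2
  5 left: {3,4,5,6,7}→3
  6 left: {2,3,4,5,6,7}→3
  placing 0:r first → 3 extensions

3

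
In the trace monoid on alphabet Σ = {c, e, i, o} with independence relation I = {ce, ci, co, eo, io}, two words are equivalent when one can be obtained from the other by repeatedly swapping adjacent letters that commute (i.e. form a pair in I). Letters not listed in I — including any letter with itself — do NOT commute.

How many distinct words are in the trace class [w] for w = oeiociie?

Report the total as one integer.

168

piece 0:o — minimal
piece 1:e — minimal
piece 2:i rests on {1:e}
piece 3:o rests on {0:o}
piece 4:c — minimal
piece 5:i rests on {2:i}
piece 6:i rests on {5:i}
piece 7:e rests on {6:i}
minimal pieces: {0:o, 1:e, 4:c}
ways to finish when only these pieces remain (= sum over removing one remaining piece with nothing left below it):
  1 left: {3}→1  {4}→1  {7}→1
  2 left: {0,3}→1  {3,4}→2  {3,7}→2  {4,7}→2  {6,7}→1
  3 left: {0,3,4}→3  {0,3,7}→3  {3,4,7}→6  {3,6,7}→3  {4,6,7}→3  {5,6,7}→1
  4 left: {0,3,4,7}→12  {0,3,6,7}→6  {2,5,6,7}→1  {3,4,6,7}→12  {3,5,6,7}→4  {4,5,6,7}→4
  5 left: {0,3,4,6,7}→30  {0,3,5,6,7}→10  {1,2,5,6,7}→1  {2,3,5,6,7}→5  {2,4,5,6,7}→5  {3,4,5,6,7}→20
  6 left: {0,2,3,5,6,7}→15  {0,3,4,5,6,7}→60  {1,2,3,5,6,7}→6  {1,2,4,5,6,7}→6  {2,3,4,5,6,7}→30
  placing 0:o first → 42 extensions
  placing 1:e first → 105 extensions
  placing 4:c first → 21 extensions
total linear extensions = 168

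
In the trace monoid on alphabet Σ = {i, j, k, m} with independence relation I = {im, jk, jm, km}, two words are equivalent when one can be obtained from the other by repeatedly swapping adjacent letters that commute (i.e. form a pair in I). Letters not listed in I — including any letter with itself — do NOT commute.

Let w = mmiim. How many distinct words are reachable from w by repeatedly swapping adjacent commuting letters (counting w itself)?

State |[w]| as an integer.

10

#0=m has no predecessor
#1=m depends on [0:m]
#2=i has no predecessor
#3=i depends on [2:i]
#4=m depends on [1:m]
sources: [0:m, 2:i]
N(rest) = Σ N(rest − s) over sources s of rest; N(one piece) = 1:
  size 1 → [3]=1  [4]=1
  size 2 → [1,4]=1  [2,3]=1  [3,4]=2
  size 3 → [0,1,4]=1  [1,3,4]=3  [2,3,4]=3
  first=0(m) contributes 6
  first=2(i) contributes 4
|[w]| = 10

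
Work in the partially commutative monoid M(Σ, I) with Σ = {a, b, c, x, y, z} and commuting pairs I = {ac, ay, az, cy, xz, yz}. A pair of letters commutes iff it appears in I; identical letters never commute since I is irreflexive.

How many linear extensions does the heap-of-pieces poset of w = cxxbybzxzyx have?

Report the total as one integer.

10

piece 0:c — minimal
piece 1:x rests on {0:c}
piece 2:x rests on {1:x}
piece 3:b rests on {2:x}
piece 4:y rests on {3:b}
piece 5:b rests on {4:y}
piece 6:z rests on {5:b}
piece 7:x rests on {5:b}
piece 8:z rests on {6:z}
piece 9:y rests on {7:x}
piece 10:x rests on {9:y}
minimal pieces: {0:c}
ways to finish when only these pieces remain (= sum over removing one remaining piece with nothing left below it):
  1 left: {8}→1  {10}→1
  2 left: {6,8}→1  {8,10}→2  {9,10}→1
  3 left: {6,8,10}→3  {7,9,10}→1  {8,9,10}→3
  4 left: {6,8,9,10}→6  {7,8,9,10}→4
  5 left: {6,7,8,9,10}→10
  6 left: {5,6,7,8,9,10}→10
  7 left: {4,5,6,7,8,9,10}→10
  8 left: {3,4,5,6,7,8,9,10}→10
  9 left: {2,3,4,5,6,7,8,9,10}→10
  placing 0:c first → 10 extensions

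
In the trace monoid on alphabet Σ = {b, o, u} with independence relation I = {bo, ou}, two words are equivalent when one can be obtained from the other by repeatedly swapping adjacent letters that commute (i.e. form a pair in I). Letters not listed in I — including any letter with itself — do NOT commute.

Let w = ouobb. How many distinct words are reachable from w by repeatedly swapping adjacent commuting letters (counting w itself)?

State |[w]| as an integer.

0(o) covers ∅
1(u) covers ∅
2(o) covers 0:o
3(b) covers 1:u
4(b) covers 3:b
floor of heap: 0:o, 1:u
completions by unplaced set U, small U first (add the entries for U minus each lowest piece of U):
  |U|=1: {2}:1  {4}:1
  |U|=2: {0,2}:1  {2,4}:2  {3,4}:1
  |U|=3: {0,2,4}:3  {1,3,4}:1  {2,3,4}:3
  start at 0(o): 4
  start at 1(u): 6
sum over floor = 10

10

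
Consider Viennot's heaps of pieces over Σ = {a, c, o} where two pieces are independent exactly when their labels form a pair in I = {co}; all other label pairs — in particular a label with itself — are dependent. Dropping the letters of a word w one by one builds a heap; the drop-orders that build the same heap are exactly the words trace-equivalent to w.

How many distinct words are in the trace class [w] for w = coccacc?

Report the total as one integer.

#0=c has no predecessor
#1=o has no predecessor
#2=c depends on [0:c]
#3=c depends on [2:c]
#4=a depends on [1:o, 3:c]
#5=c depends on [4:a]
#6=c depends on [5:c]
sources: [0:c, 1:o]
N(rest) = Σ N(rest − s) over sources s of rest; N(one piece) = 1:
  size 1 → [6]=1
  size 2 → [5,6]=1
  size 3 → [4,5,6]=1
  size 4 → [1,4,5,6]=1  [3,4,5,6]=1
  size 5 → [1,3,4,5,6]=2  [2,3,4,5,6]=1
  first=0(c) contributes 3
  first=1(o) contributes 1
|[w]| = 4

4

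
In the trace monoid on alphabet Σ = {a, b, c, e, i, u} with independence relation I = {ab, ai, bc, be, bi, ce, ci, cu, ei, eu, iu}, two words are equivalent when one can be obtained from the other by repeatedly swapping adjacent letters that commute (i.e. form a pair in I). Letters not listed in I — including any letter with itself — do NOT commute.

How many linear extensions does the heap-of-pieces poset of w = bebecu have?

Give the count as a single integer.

60

#0=b has no predecessor
#1=e has no predecessor
#2=b depends on [0:b]
#3=e depends on [1:e]
#4=c has no predecessor
#5=u depends on [2:b]
sources: [0:b, 1:e, 4:c]
N(rest) = Σ N(rest − s) over sources s of rest; N(one piece) = 1:
  size 1 → [3]=1  [4]=1  [5]=1
  size 2 → [1,3]=1  [2,5]=1  [3,4]=2  [3,5]=2  [4,5]=2
  size 3 → [0,2,5]=1  [1,3,4]=3  [1,3,5]=3  [2,3,5]=3  [2,4,5]=3  [3,4,5]=6
  size 4 → [0,2,3,5]=4  [0,2,4,5]=4  [1,2,3,5]=6  [1,3,4,5]=12  [2,3,4,5]=12
  first=0(b) contributes 30
  first=1(e) contributes 20
  first=4(c) contributes 10
|[w]| = 60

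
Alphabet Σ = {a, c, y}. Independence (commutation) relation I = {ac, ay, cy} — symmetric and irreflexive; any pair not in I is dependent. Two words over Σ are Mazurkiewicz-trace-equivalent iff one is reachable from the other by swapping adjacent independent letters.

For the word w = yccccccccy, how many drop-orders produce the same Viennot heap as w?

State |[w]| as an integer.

0(y) covers ∅
1(c) covers ∅
2(c) covers 1:c
3(c) covers 2:c
4(c) covers 3:c
5(c) covers 4:c
6(c) covers 5:c
7(c) covers 6:c
8(c) covers 7:c
9(y) covers 0:y
floor of heap: 0:y, 1:c
completions by unplaced set U, small U first (add the entries for U minus each lowest piece of U):
  |U|=1: {8}:1  {9}:1
  |U|=2: {0,9}:1  {7,8}:1  {8,9}:2
  |U|=3: {0,8,9}:3  {6,7,8}:1  {7,8,9}:3
  |U|=4: {0,7,8,9}:6  {5,6,7,8}:1  {6,7,8,9}:4
  |U|=5: {0,6,7,8,9}:10  {4,5,6,7,8}:1  {5,6,7,8,9}:5
  |U|=6: {0,5,6,7,8,9}:15  {3,4,5,6,7,8}:1  {4,5,6,7,8,9}:6
  |U|=7: {0,4,5,6,7,8,9}:21  {2,3,4,5,6,7,8}:1  {3,4,5,6,7,8,9}:7
  |U|=8: {0,3,4,5,6,7,8,9}:28  {1,2,3,4,5,6,7,8}:1  {2,3,4,5,6,7,8,9}:8
  start at 0(y): 9
  start at 1(c): 36
sum over floor = 45

45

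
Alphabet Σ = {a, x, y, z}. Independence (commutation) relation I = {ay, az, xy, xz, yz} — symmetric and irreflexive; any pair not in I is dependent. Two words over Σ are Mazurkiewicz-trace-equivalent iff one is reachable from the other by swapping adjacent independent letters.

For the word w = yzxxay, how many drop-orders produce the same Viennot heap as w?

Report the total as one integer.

0(y) covers ∅
1(z) covers ∅
2(x) covers ∅
3(x) covers 2:x
4(a) covers 3:x
5(y) covers 0:y
floor of heap: 0:y, 1:z, 2:x
completions by unplaced set U, small U first (add the entries for U minus each lowest piece of U):
  |U|=1: {1}:1  {4}:1  {5}:1
  |U|=2: {0,5}:1  {1,4}:2  {1,5}:2  {3,4}:1  {4,5}:2
  |U|=3: {0,1,5}:3  {0,4,5}:3  {1,3,4}:3  {1,4,5}:6  {2,3,4}:1  {3,4,5}:3
  |U|=4: {0,1,4,5}:12  {0,3,4,5}:6  {1,2,3,4}:4  {1,3,4,5}:12  {2,3,4,5}:4
  start at 0(y): 20
  start at 1(z): 10
  start at 2(x): 30
sum over floor = 60

60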